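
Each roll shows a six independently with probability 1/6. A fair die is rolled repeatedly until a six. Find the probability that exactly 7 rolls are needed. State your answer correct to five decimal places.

Geometric (trials to first success), p = 0.166667.
P(Y = 7) = (1−p)^6 · p = 0.3349 · 0.166667 = 0.0558163

0.05582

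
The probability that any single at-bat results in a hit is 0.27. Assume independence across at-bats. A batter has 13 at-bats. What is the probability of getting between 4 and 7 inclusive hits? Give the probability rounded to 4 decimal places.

0.4732

X ~ Binomial(13, 0.27); P(4 ≤ X ≤ 7) = Σ C(13,k) p^k (1−p)^(13−k) over k:
  k=4: C(13,4)·0.27^4·0.73^9 = 0.223700
  k=5: C(13,5)·0.27^5·0.73^8 = 0.148929
  k=6: C(13,6)·0.27^6·0.73^7 = 0.073445
  k=7: C(13,7)·0.27^7·0.73^6 = 0.027164
Total = 0.473239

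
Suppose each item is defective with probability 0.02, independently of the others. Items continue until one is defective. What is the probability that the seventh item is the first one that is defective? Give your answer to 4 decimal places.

Geometric (trials to first success), p = 0.02.
P(Y = 7) = (1−p)^6 · p = 0.88584 · 0.02 = 0.017717

0.0177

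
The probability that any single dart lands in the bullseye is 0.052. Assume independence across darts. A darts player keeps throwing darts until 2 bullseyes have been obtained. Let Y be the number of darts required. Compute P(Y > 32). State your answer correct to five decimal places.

0.49892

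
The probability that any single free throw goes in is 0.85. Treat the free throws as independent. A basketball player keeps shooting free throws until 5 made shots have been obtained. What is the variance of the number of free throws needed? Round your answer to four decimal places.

1.0381

Y = total free throws until the fifth success; negative binomial with r=5, p=0.85.
Var(Y) = r(1−p)/p² = 5·0.15 / 0.85² = 1.038062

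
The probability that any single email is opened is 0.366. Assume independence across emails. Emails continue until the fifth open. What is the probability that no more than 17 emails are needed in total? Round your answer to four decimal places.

Finishing within 17 emails ⇔ at least 5 successes in the first 17. With X ~ Binomial(17, 0.366), P(Y ≤ 17) = 1 − P(X ≤ 4).
  k=0: C(17,0)·0.366^0·0.634^17 = 0.000432
  k=1: C(17,1)·0.366^1·0.634^16 = 0.004240
  k=2: C(17,2)·0.366^2·0.634^15 = 0.019581
  k=3: C(17,3)·0.366^3·0.634^14 = 0.056520
  k=4: C(17,4)·0.366^4·0.634^13 = 0.114199
1 − 0.194972 = 0.805028

0.8050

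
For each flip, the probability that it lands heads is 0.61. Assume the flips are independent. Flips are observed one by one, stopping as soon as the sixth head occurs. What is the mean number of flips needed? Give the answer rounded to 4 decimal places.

9.8361

Y = total flips until the sixth success; negative binomial with r=6, p=0.61.
E[Y] = r / p = 6 / 0.61 = 9.836066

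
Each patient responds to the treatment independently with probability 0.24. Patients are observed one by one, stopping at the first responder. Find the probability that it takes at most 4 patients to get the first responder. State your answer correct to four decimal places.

Y = number of patients to the first success; geometric, p = 0.24.
P(Y ≤ 4) = 1 − (1−p)^4 = 1 − 0.333622 = 0.666378

0.6664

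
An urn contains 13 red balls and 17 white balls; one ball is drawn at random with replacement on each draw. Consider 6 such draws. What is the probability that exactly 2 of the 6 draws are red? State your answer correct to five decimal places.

X ~ Binomial(n=6, p=0.433333).
P(X=2) = C(6,2) · p^2 · (1−p)^4
= 15 · 0.18778 · 0.10311 = 0.2904331

0.29043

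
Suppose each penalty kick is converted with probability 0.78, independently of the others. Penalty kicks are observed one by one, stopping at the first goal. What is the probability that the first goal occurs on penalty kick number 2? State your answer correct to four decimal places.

Geometric (trials to first success), p = 0.78.
P(Y = 2) = (1−p)^1 · p = 0.22 · 0.78 = 0.171600

0.1716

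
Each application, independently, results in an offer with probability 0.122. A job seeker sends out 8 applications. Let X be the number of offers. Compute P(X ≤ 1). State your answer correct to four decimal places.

X ~ Binomial(8, 0.122); P(X ≤ 1) = Σ C(8,k) p^k (1−p)^(8−k) over k:
  k=0: C(8,0)·0.122^0·0.878^8 = 0.353147
  k=1: C(8,1)·0.122^1·0.878^7 = 0.392565
Total = 0.745712

0.7457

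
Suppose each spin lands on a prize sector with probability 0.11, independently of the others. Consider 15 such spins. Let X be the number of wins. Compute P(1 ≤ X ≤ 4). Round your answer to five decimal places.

X ~ Binomial(15, 0.11); P(1 ≤ X ≤ 4) = Σ C(15,k) p^k (1−p)^(15−k) over k:
  k=1: C(15,1)·0.11^1·0.89^14 = 0.3228078
  k=2: C(15,2)·0.11^2·0.89^13 = 0.2792832
  k=3: C(15,3)·0.11^3·0.89^12 = 0.1495786
  k=4: C(15,4)·0.11^4·0.89^11 = 0.0554617
Total = 0.8071313

0.80713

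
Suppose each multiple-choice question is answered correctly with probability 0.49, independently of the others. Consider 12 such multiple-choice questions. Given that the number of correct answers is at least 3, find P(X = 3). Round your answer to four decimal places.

0.0618

X ~ Binomial(12, 0.49). Want P(X=3 | X≥3) = P(X=3) / P(X≥3).
P(X=3) = C(12,3)·0.49^3·0.51^9 = 0.060415
P(X≥3) = 1 − 0.000310 − 0.003570 − 0.018864 = 0.977256
Ratio = 0.060415 / 0.977256 = 0.061821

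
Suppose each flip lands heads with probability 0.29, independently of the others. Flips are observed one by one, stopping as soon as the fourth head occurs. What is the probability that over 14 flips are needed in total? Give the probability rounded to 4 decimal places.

Needing more than 14 flips ⇔ fewer than 4 successes in the first 14. With X ~ Binomial(14, 0.29), P(Y > 14) = P(X ≤ 3).
  k=0: C(14,0)·0.29^0·0.71^14 = 0.008272
  k=1: C(14,1)·0.29^1·0.71^13 = 0.047303
  k=2: C(14,2)·0.29^2·0.71^12 = 0.125585
  k=3: C(14,3)·0.29^3·0.71^11 = 0.205181
P(X ≤ 3) = 0.386341

0.3863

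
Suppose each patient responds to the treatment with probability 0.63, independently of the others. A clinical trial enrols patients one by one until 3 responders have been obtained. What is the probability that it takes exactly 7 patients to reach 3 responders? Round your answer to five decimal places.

0.07029

Y = trial on which the third success occurs; negative binomial, r=3, p=0.63.
P(Y=7) = C(6,2) · p^3 · (1−p)^4
= 15 · 0.25005 · 0.018742 = 0.0702943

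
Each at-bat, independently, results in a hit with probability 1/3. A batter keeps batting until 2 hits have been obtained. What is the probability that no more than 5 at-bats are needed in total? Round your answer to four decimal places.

Finishing within 5 at-bats ⇔ at least 2 successes in the first 5. With X ~ Binomial(5, 0.333333), P(Y ≤ 5) = 1 − P(X ≤ 1).
  k=0: C(5,0)·0.333333^0·0.666667^5 = 0.131687
  k=1: C(5,1)·0.333333^1·0.666667^4 = 0.329218
1 − 0.460905 = 0.539095

0.5391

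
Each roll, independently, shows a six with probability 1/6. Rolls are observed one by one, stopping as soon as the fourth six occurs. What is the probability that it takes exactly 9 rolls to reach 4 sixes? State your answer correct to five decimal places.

Y = trial on which the fourth success occurs; negative binomial, r=4, p=0.166667.
P(Y=9) = C(8,3) · p^4 · (1−p)^5
= 56 · 0.0007716 · 0.40188 = 0.0173651

0.01737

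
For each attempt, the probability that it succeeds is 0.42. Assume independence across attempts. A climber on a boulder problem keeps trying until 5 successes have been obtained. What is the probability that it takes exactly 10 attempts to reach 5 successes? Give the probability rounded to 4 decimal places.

0.1081

Y = trial on which the fifth success occurs; negative binomial, r=5, p=0.42.
P(Y=10) = C(9,4) · p^5 · (1−p)^5
= 126 · 0.013069 · 0.065636 = 0.108083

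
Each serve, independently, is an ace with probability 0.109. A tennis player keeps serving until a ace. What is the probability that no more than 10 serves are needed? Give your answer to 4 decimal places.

0.6847

Y = number of serves to the first success; geometric, p = 0.109.
P(Y ≤ 10) = 1 − (1−p)^10 = 1 − 0.315339 = 0.684661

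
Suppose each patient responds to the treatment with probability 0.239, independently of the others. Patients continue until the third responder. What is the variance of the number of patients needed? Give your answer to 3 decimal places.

Y = total patients until the third success; negative binomial with r=3, p=0.239.
Var(Y) = r(1−p)/p² = 3·0.761 / 0.239² = 39.96779

39.968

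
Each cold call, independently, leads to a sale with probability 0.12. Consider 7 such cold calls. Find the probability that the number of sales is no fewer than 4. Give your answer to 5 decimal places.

0.00537

X ~ Binomial(7, 0.12); P(X ≥ 4) = Σ C(7,k) p^k (1−p)^(7−k) over k:
  k=4: C(7,4)·0.12^4·0.88^3 = 0.0049459
  k=5: C(7,5)·0.12^5·0.88^2 = 0.0004047
  k=6: C(7,6)·0.12^6·0.88^1 = 0.0000184
  k=7: C(7,7)·0.12^7·0.88^0 = 0.0000004
Total = 0.0053693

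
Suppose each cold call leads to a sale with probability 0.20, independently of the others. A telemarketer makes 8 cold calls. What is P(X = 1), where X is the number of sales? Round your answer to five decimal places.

0.33554

X ~ Binomial(n=8, p=0.20).
P(X=1) = C(8,1) · p^1 · (1−p)^7
= 8 · 0.2 · 0.20972 = 0.3355443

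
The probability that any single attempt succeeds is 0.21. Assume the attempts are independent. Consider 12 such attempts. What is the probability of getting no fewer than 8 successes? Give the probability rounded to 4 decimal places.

0.0008

X ~ Binomial(12, 0.21); P(X ≥ 8) = Σ C(12,k) p^k (1−p)^(12−k) over k:
  k=8: C(12,8)·0.21^8·0.79^4 = 0.000729
  k=9: C(12,9)·0.21^9·0.79^3 = 0.000086
  k=10: C(12,10)·0.21^10·0.79^2 = 0.000007
  k=11: C(12,11)·0.21^11·0.79^1 = 0.000000
  k=12: C(12,12)·0.21^12·0.79^0 = 0.000000
Total = 0.000823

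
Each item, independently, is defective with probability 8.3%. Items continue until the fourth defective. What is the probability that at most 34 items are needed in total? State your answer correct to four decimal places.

0.3111

Finishing within 34 items ⇔ at least 4 successes in the first 34. With X ~ Binomial(34, 0.083), P(Y ≤ 34) = 1 − P(X ≤ 3).
  k=0: C(34,0)·0.083^0·0.917^34 = 0.052548
  k=1: C(34,1)·0.083^1·0.917^33 = 0.161713
  k=2: C(34,2)·0.083^2·0.917^32 = 0.241511
  k=3: C(34,3)·0.083^3·0.917^31 = 0.233171
1 − 0.688944 = 0.311056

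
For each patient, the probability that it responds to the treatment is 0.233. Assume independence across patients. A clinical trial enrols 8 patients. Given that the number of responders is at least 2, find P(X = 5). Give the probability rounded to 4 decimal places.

0.0295

X ~ Binomial(8, 0.233). Want P(X=5 | X≥2) = P(X=5) / P(X≥2).
P(X=5) = C(8,5)·0.233^5·0.767^3 = 0.017352
P(X≥2) = 1 − 0.119774 − 0.291081 = 0.589145
Ratio = 0.017352 / 0.589145 = 0.029453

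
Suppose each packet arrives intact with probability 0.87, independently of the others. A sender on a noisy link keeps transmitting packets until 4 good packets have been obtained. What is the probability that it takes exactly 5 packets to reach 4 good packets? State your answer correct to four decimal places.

0.2979

Y = trial on which the fourth success occurs; negative binomial, r=4, p=0.87.
P(Y=5) = C(4,3) · p^4 · (1−p)^1
= 4 · 0.5729 · 0.13 = 0.297907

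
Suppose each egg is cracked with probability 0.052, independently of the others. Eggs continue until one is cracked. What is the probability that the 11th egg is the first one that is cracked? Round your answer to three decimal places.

Geometric (trials to first success), p = 0.052.
P(Y = 11) = (1−p)^10 · p = 0.58625 · 0.052 = 0.03049

0.030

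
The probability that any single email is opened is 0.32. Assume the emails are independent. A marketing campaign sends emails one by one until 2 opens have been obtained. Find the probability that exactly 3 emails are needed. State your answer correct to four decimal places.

Y = trial on which the second success occurs; negative binomial, r=2, p=0.32.
P(Y=3) = C(2,1) · p^2 · (1−p)^1
= 2 · 0.1024 · 0.68 = 0.139264

0.1393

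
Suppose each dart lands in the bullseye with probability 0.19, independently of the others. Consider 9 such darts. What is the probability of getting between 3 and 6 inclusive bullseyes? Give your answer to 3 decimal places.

0.236

X ~ Binomial(9, 0.19); P(3 ≤ X ≤ 6) = Σ C(9,k) p^k (1−p)^(9−k) over k:
  k=3: C(9,3)·0.19^3·0.81^6 = 0.16272
  k=4: C(9,4)·0.19^4·0.81^5 = 0.05725
  k=5: C(9,5)·0.19^5·0.81^4 = 0.01343
  k=6: C(9,6)·0.19^6·0.81^3 = 0.00210
Total = 0.23551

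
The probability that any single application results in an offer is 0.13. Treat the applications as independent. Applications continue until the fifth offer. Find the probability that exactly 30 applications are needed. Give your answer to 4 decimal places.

0.0271

Y = trial on which the fifth success occurs; negative binomial, r=5, p=0.13.
P(Y=30) = C(29,4) · p^5 · (1−p)^25
= 23751 · 3.7129e-05 · 0.03076 = 0.027126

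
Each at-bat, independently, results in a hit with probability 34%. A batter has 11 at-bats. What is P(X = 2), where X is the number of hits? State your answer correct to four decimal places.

X ~ Binomial(n=11, p=0.34).
P(X=2) = C(11,2) · p^2 · (1−p)^9
= 55 · 0.1156 · 0.023763 = 0.151083

0.1511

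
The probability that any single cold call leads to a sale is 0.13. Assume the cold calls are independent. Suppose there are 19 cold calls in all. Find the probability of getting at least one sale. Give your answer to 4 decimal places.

0.9291

P(at least one) = 1 − P(none) = 1 − (1 − 0.13)^19
= 1 − 0.070936 = 0.929064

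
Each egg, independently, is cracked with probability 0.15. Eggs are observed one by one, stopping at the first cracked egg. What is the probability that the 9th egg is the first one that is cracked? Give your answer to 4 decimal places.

Geometric (trials to first success), p = 0.15.
P(Y = 9) = (1−p)^8 · p = 0.27249 · 0.15 = 0.040874

0.0409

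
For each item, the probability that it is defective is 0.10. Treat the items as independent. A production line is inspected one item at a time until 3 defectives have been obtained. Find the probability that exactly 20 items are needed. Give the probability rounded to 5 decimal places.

Y = trial on which the third success occurs; negative binomial, r=3, p=0.10.
P(Y=20) = C(19,2) · p^3 · (1−p)^17
= 171 · 0.001 · 0.16677 = 0.0285180

0.02852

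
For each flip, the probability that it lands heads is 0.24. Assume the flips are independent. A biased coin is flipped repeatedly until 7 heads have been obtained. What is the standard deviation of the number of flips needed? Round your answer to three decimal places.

9.610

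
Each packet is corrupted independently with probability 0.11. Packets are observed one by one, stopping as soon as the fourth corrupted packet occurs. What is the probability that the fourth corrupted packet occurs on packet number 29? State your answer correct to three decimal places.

Y = trial on which the fourth success occurs; negative binomial, r=4, p=0.11.
P(Y=29) = C(28,3) · p^4 · (1−p)^25
= 3276 · 0.00014641 · 0.054294 = 0.02604

0.026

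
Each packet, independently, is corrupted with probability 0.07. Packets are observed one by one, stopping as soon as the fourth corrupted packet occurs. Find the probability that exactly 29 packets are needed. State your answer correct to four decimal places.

Y = trial on which the fourth success occurs; negative binomial, r=4, p=0.07.
P(Y=29) = C(28,3) · p^4 · (1−p)^25
= 3276 · 2.401e-05 · 0.16296 = 0.012818

0.0128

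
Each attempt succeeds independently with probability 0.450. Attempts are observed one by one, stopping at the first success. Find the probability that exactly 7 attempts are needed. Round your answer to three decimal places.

0.012

Geometric (trials to first success), p = 0.45.
P(Y = 7) = (1−p)^6 · p = 0.027681 · 0.45 = 0.01246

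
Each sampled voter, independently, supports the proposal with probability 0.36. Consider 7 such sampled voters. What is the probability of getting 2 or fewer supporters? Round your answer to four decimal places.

X ~ Binomial(7, 0.36); P(X ≤ 2) = Σ C(7,k) p^k (1−p)^(7−k) over k:
  k=0: C(7,0)·0.36^0·0.64^7 = 0.043980
  k=1: C(7,1)·0.36^1·0.64^6 = 0.173173
  k=2: C(7,2)·0.36^2·0.64^5 = 0.292230
Total = 0.509383

0.5094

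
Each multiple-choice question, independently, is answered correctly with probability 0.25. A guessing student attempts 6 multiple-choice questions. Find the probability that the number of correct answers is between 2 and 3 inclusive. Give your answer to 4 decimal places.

0.4285

X ~ Binomial(6, 0.25); P(2 ≤ X ≤ 3) = Σ C(6,k) p^k (1−p)^(6−k) over k:
  k=2: C(6,2)·0.25^2·0.75^4 = 0.296631
  k=3: C(6,3)·0.25^3·0.75^3 = 0.131836
Total = 0.428467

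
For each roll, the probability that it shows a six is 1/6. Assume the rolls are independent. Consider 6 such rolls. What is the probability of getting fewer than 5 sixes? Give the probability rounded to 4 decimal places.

0.9993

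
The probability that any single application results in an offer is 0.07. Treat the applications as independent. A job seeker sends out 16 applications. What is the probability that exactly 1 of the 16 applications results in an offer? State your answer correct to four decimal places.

0.3771

X ~ Binomial(n=16, p=0.07).
P(X=1) = C(16,1) · p^1 · (1−p)^15
= 16 · 0.07 · 0.3367 = 0.377105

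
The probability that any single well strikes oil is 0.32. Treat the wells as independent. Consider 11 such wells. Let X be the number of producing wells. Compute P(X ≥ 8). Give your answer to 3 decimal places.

0.007

X ~ Binomial(11, 0.32); P(X ≥ 8) = Σ C(11,k) p^k (1−p)^(11−k) over k:
  k=8: C(11,8)·0.32^8·0.68^3 = 0.00570
  k=9: C(11,9)·0.32^9·0.68^2 = 0.00089
  k=10: C(11,10)·0.32^10·0.68^1 = 0.00008
  k=11: C(11,11)·0.32^11·0.68^0 = 0.00000
Total = 0.00669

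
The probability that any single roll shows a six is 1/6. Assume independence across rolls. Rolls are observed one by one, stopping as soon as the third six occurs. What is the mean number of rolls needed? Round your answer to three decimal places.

18.000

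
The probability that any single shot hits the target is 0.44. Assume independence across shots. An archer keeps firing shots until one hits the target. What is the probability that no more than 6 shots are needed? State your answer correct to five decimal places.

Y = number of shots to the first success; geometric, p = 0.44.
P(Y ≤ 6) = 1 − (1−p)^6 = 1 − 0.0308410 = 0.9691590

0.96916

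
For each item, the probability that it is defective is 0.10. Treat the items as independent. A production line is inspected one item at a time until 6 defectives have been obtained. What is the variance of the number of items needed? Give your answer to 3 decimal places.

Y = total items until the sixth success; negative binomial with r=6, p=0.10.
Var(Y) = r(1−p)/p² = 6·0.90 / 0.10² = 540.00000

540.000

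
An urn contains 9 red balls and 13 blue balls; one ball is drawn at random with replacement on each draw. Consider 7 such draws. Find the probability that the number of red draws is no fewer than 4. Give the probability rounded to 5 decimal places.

X ~ Binomial(7, 0.409091); P(X ≥ 4) = Σ C(7,k) p^k (1−p)^(7−k) over k:
  k=4: C(7,4)·0.409091^4·0.590909^3 = 0.2022597
  k=5: C(7,5)·0.409091^5·0.590909^2 = 0.0840156
  k=6: C(7,6)·0.409091^6·0.590909^1 = 0.0193882
  k=7: C(7,7)·0.409091^7·0.590909^0 = 0.0019175
Total = 0.3075810

0.30758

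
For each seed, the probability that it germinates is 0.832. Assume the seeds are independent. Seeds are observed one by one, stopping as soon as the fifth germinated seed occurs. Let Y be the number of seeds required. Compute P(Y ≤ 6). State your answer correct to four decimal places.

Finishing within 6 seeds ⇔ at least 5 successes in the first 6. With X ~ Binomial(6, 0.832), P(Y ≤ 6) = 1 − P(X ≤ 4).
  k=0: C(6,0)·0.832^0·0.168^6 = 0.000022
  k=1: C(6,1)·0.832^1·0.168^5 = 0.000668
  k=2: C(6,2)·0.832^2·0.168^4 = 0.008271
  k=3: C(6,3)·0.832^3·0.168^3 = 0.054617
  k=4: C(6,4)·0.832^4·0.168^2 = 0.202863
1 − 0.266442 = 0.733558

0.7336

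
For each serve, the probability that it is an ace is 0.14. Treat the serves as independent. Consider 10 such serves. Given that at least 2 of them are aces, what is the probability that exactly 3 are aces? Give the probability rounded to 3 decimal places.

0.274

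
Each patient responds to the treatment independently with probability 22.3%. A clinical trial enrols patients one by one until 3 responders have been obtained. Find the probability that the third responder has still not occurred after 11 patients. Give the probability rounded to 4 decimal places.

0.5414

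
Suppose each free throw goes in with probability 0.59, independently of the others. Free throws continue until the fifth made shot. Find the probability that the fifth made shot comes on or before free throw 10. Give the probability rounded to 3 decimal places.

Finishing within 10 free throws ⇔ at least 5 successes in the first 10. With X ~ Binomial(10, 0.59), P(Y ≤ 10) = 1 − P(X ≤ 4).
  k=0: C(10,0)·0.59^0·0.41^10 = 0.00013
  k=1: C(10,1)·0.59^1·0.41^9 = 0.00193
  k=2: C(10,2)·0.59^2·0.41^8 = 0.01251
  k=3: C(10,3)·0.59^3·0.41^7 = 0.04800
  k=4: C(10,4)·0.59^4·0.41^6 = 0.12087
1 − 0.18345 = 0.81655

0.817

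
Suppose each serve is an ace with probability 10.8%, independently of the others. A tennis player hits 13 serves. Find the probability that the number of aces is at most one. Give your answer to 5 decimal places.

0.58257

X ~ Binomial(13, 0.108); P(X ≤ 1) = Σ C(13,k) p^k (1−p)^(13−k) over k:
  k=0: C(13,0)·0.108^0·0.892^13 = 0.2263305
  k=1: C(13,1)·0.108^1·0.892^12 = 0.3562422
Total = 0.5825727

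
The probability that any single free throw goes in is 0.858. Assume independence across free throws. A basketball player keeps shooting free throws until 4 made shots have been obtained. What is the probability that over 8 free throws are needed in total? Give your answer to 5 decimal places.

0.00222

Needing more than 8 free throws ⇔ fewer than 4 successes in the first 8. With X ~ Binomial(8, 0.858), P(Y > 8) = P(X ≤ 3).
  k=0: C(8,0)·0.858^0·0.142^8 = 0.0000002
  k=1: C(8,1)·0.858^1·0.142^7 = 0.0000080
  k=2: C(8,2)·0.858^2·0.142^6 = 0.0001690
  k=3: C(8,3)·0.858^3·0.142^5 = 0.0020422
P(X ≤ 3) = 0.0022193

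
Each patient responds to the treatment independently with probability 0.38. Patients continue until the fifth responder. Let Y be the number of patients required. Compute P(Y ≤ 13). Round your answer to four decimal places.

Finishing within 13 patients ⇔ at least 5 successes in the first 13. With X ~ Binomial(13, 0.38), P(Y ≤ 13) = 1 − P(X ≤ 4).
  k=0: C(13,0)·0.38^0·0.62^13 = 0.002000
  k=1: C(13,1)·0.38^1·0.62^12 = 0.015938
  k=2: C(13,2)·0.38^2·0.62^11 = 0.058610
  k=3: C(13,3)·0.38^3·0.62^10 = 0.131715
  k=4: C(13,4)·0.38^4·0.62^9 = 0.201821
1 − 0.410083 = 0.589917

0.5899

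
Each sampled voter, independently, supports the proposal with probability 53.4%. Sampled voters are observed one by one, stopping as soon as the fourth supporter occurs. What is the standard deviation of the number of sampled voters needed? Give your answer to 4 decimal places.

Y = total sampled voters until the fourth success; negative binomial with r=4, p=0.534.
SD(Y) = √[r(1−p)/p²] = √(6.536773) = 2.556711

2.5567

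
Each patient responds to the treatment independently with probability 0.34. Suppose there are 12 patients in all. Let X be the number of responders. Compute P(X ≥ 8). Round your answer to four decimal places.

0.0213

X ~ Binomial(12, 0.34); P(X ≥ 8) = Σ C(12,k) p^k (1−p)^(12−k) over k:
  k=8: C(12,8)·0.34^8·0.66^4 = 0.016773
  k=9: C(12,9)·0.34^9·0.66^3 = 0.003840
  k=10: C(12,10)·0.34^10·0.66^2 = 0.000594
  k=11: C(12,11)·0.34^11·0.66^1 = 0.000056
  k=12: C(12,12)·0.34^12·0.66^0 = 0.000002
Total = 0.021265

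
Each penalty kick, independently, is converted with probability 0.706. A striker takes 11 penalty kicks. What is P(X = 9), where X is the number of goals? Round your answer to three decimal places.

0.207

X ~ Binomial(n=11, p=0.706).
P(X=9) = C(11,9) · p^9 · (1−p)^2
= 55 · 0.043575 · 0.086436 = 0.20716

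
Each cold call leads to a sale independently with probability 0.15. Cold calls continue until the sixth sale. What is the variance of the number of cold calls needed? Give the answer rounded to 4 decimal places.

226.6667

Y = total cold calls until the sixth success; negative binomial with r=6, p=0.15.
Var(Y) = r(1−p)/p² = 6·0.85 / 0.15² = 226.666667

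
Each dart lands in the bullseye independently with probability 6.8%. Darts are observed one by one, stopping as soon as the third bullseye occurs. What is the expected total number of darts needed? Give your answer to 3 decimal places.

Y = total darts until the third success; negative binomial with r=3, p=0.068.
E[Y] = r / p = 3 / 0.068 = 44.11765

44.118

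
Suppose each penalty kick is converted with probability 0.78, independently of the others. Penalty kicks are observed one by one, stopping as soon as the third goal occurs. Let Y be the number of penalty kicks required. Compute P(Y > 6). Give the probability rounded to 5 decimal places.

0.02390

Needing more than 6 penalty kicks ⇔ fewer than 3 successes in the first 6. With X ~ Binomial(6, 0.78), P(Y > 6) = P(X ≤ 2).
  k=0: C(6,0)·0.78^0·0.22^6 = 0.0001134
  k=1: C(6,1)·0.78^1·0.22^5 = 0.0024119
  k=2: C(6,2)·0.78^2·0.22^4 = 0.0213782
P(X ≤ 2) = 0.0239035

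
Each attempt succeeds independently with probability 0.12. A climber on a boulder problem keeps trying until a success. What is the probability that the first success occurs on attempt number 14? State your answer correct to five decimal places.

Geometric (trials to first success), p = 0.12.
P(Y = 14) = (1−p)^13 · p = 0.18979 · 0.12 = 0.0227749

0.02277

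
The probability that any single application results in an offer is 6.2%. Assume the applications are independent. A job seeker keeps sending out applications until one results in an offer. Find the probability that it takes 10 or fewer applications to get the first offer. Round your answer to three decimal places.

Y = number of applications to the first success; geometric, p = 0.062.
P(Y ≤ 10) = 1 − (1−p)^10 = 1 − 0.52726 = 0.47274

0.473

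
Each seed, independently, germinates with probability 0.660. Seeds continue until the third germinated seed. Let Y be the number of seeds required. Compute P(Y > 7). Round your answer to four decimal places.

0.0492

Needing more than 7 seeds ⇔ fewer than 3 successes in the first 7. With X ~ Binomial(7, 0.66), P(Y > 7) = P(X ≤ 2).
  k=0: C(7,0)·0.66^0·0.34^7 = 0.000525
  k=1: C(7,1)·0.66^1·0.34^6 = 0.007137
  k=2: C(7,2)·0.66^2·0.34^5 = 0.041563
P(X ≤ 2) = 0.049225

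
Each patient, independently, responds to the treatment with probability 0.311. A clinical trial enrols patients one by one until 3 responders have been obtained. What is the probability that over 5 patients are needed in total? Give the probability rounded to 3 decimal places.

0.822

Needing more than 5 patients ⇔ fewer than 3 successes in the first 5. With X ~ Binomial(5, 0.311), P(Y > 5) = P(X ≤ 2).
  k=0: C(5,0)·0.311^0·0.689^5 = 0.15527
  k=1: C(5,1)·0.311^1·0.689^4 = 0.35043
  k=2: C(5,2)·0.311^2·0.689^3 = 0.31636
P(X ≤ 2) = 0.82207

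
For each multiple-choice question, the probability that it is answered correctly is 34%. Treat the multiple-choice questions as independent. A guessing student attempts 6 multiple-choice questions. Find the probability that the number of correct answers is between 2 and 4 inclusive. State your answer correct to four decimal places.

X ~ Binomial(6, 0.34); P(2 ≤ X ≤ 4) = Σ C(6,k) p^k (1−p)^(6−k) over k:
  k=2: C(6,2)·0.34^2·0.66^4 = 0.329022
  k=3: C(6,3)·0.34^3·0.66^3 = 0.225995
  k=4: C(6,4)·0.34^4·0.66^2 = 0.087316
Total = 0.642333

0.6423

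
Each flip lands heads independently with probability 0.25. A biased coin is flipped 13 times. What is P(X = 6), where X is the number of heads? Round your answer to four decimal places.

X ~ Binomial(n=13, p=0.25).
P(X=6) = C(13,6) · p^6 · (1−p)^7
= 1716 · 0.00024414 · 0.13348 = 0.055922

0.0559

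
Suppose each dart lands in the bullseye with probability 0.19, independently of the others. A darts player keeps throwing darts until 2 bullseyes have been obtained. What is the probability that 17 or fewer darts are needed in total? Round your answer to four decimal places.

0.8613

Finishing within 17 darts ⇔ at least 2 successes in the first 17. With X ~ Binomial(17, 0.19), P(Y ≤ 17) = 1 − P(X ≤ 1).
  k=0: C(17,0)·0.19^0·0.81^17 = 0.027813
  k=1: C(17,1)·0.19^1·0.81^16 = 0.110908
1 − 0.138721 = 0.861279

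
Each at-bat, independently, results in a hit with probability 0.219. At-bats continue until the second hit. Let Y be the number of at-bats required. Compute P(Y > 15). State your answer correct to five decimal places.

Needing more than 15 at-bats ⇔ fewer than 2 successes in the first 15. With X ~ Binomial(15, 0.219), P(Y > 15) = P(X ≤ 1).
  k=0: C(15,0)·0.219^0·0.781^15 = 0.0245338
  k=1: C(15,1)·0.219^1·0.781^14 = 0.1031929
P(X ≤ 1) = 0.1277267

0.12773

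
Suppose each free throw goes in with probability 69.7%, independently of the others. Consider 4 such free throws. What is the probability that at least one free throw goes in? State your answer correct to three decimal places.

0.992

P(at least one) = 1 − P(none) = 1 − (1 − 0.697)^4
= 1 − 0.00843 = 0.99157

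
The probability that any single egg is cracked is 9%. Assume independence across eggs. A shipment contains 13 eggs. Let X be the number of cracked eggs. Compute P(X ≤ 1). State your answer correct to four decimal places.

0.6707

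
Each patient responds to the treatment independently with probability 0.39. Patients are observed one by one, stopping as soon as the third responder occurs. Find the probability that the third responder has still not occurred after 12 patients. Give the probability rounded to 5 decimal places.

0.09463

Needing more than 12 patients ⇔ fewer than 3 successes in the first 12. With X ~ Binomial(12, 0.39), P(Y > 12) = P(X ≤ 2).
  k=0: C(12,0)·0.39^0·0.61^12 = 0.0026543
  k=1: C(12,1)·0.39^1·0.61^11 = 0.0203645
  k=2: C(12,2)·0.39^2·0.61^10 = 0.0716096
P(X ≤ 2) = 0.0946285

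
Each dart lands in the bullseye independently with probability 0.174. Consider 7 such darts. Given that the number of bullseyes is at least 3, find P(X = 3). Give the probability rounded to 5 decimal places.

0.80697

X ~ Binomial(7, 0.174). Want P(X=3 | X≥3) = P(X=3) / P(X≥3).
P(X=3) = C(7,3)·0.174^3·0.826^4 = 0.0858294
P(X≥3) = 1 − 0.2623375 − 0.3868366 − 0.2444658 = 0.1063602
Ratio = 0.0858294 / 0.1063602 = 0.8069693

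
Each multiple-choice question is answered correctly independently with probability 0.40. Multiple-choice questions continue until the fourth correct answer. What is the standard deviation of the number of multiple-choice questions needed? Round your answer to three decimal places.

Y = total multiple-choice questions until the fourth success; negative binomial with r=4, p=0.40.
SD(Y) = √[r(1−p)/p²] = √(15.00000) = 3.87298

3.873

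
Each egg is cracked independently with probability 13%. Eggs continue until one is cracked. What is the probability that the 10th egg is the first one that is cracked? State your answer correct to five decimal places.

Geometric (trials to first success), p = 0.13.
P(Y = 10) = (1−p)^9 · p = 0.28554 · 0.13 = 0.0371207

0.03712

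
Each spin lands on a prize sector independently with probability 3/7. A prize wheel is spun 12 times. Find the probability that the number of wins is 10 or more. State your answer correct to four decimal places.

X ~ Binomial(12, 0.428571); P(X ≥ 10) = Σ C(12,k) p^k (1−p)^(12−k) over k:
  k=10: C(12,10)·0.428571^10·0.571429^2 = 0.004505
  k=11: C(12,11)·0.428571^11·0.571429^1 = 0.000614
  k=12: C(12,12)·0.428571^12·0.571429^0 = 0.000038
Total = 0.005158

0.0052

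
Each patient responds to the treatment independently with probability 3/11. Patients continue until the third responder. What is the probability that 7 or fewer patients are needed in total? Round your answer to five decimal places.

0.29208

Finishing within 7 patients ⇔ at least 3 successes in the first 7. With X ~ Binomial(7, 0.272727), P(Y ≤ 7) = 1 − P(X ≤ 2).
  k=0: C(7,0)·0.272727^0·0.727273^7 = 0.1076171
  k=1: C(7,1)·0.272727^1·0.727273^6 = 0.2824948
  k=2: C(7,2)·0.272727^2·0.727273^5 = 0.3178066
1 − 0.7079185 = 0.2920815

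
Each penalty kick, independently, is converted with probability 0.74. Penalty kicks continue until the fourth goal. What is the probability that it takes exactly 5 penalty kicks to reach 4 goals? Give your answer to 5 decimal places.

Y = trial on which the fourth success occurs; negative binomial, r=4, p=0.74.
P(Y=5) = C(4,3) · p^4 · (1−p)^1
= 4 · 0.29987 · 0.26 = 0.3118604

0.31186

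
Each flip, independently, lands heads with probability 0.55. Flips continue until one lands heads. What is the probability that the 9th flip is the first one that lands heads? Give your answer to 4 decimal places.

0.0009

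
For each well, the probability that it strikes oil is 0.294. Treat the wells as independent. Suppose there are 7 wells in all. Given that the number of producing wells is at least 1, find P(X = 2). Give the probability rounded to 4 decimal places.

X ~ Binomial(7, 0.294). Want P(X=2 | X≥1) = P(X=2) / P(X≥1).
P(X=2) = C(7,2)·0.294^2·0.706^5 = 0.318374
P(X≥1) = 1 − 0.087424 = 0.912576
Ratio = 0.318374 / 0.912576 = 0.348874

0.3489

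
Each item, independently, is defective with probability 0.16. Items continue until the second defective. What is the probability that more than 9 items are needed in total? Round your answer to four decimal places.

Needing more than 9 items ⇔ fewer than 2 successes in the first 9. With X ~ Binomial(9, 0.16), P(Y > 9) = P(X ≤ 1).
  k=0: C(9,0)·0.16^0·0.84^9 = 0.208216
  k=1: C(9,1)·0.16^1·0.84^8 = 0.356941
P(X ≤ 1) = 0.565157

0.5652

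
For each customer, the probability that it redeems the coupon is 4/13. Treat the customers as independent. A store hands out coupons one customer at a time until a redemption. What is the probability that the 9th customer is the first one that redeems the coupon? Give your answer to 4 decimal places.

0.0162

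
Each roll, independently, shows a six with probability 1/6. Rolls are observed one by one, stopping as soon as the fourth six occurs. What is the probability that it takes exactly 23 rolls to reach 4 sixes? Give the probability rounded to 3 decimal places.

0.037

Y = trial on which the fourth success occurs; negative binomial, r=4, p=0.166667.
P(Y=23) = C(22,3) · p^4 · (1−p)^19
= 1540 · 0.0007716 · 0.031301 = 0.03719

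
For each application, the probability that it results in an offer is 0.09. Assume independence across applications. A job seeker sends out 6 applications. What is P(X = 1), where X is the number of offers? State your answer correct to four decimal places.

X ~ Binomial(n=6, p=0.09).
P(X=1) = C(6,1) · p^1 · (1−p)^5
= 6 · 0.09 · 0.62403 = 0.336977

0.3370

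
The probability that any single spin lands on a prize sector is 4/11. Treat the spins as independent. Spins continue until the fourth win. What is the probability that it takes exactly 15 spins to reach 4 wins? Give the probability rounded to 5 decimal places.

0.04411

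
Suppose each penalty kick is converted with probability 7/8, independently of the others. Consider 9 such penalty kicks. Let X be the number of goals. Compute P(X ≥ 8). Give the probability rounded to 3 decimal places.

X ~ Binomial(9, 0.875); P(X ≥ 8) = Σ C(9,k) p^k (1−p)^(9−k) over k:
  k=8: C(9,8)·0.875^8·0.125^1 = 0.38656
  k=9: C(9,9)·0.875^9·0.125^0 = 0.30066
Total = 0.68722

0.687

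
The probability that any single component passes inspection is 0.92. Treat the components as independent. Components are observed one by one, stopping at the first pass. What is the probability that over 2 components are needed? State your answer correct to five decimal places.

0.00640

Y = number of components to the first success; geometric, p = 0.92.
P(Y > 2) = P(first 2 all fail) = (1−p)^2 = 0.0064000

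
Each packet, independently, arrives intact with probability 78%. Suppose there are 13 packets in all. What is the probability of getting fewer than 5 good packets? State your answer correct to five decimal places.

X ~ Binomial(13, 0.78); P(X ≤ 4) = Σ C(13,k) p^k (1−p)^(13−k) over k:
  k=0: C(13,0)·0.78^0·0.22^13 = 0.0000000
  k=1: C(13,1)·0.78^1·0.22^12 = 0.0000001
  k=2: C(13,2)·0.78^2·0.22^11 = 0.0000028
  k=3: C(13,3)·0.78^3·0.22^10 = 0.0000360
  k=4: C(13,4)·0.78^4·0.22^9 = 0.0003195
Total = 0.0003585

0.00036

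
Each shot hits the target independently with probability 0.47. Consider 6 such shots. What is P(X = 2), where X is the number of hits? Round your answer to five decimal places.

0.26145

X ~ Binomial(n=6, p=0.47).
P(X=2) = C(6,2) · p^2 · (1−p)^4
= 15 · 0.2209 · 0.078905 = 0.2614511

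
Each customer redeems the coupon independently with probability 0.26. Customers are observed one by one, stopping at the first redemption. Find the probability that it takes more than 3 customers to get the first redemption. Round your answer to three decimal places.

0.405

Y = number of customers to the first success; geometric, p = 0.26.
P(Y > 3) = P(first 3 all fail) = (1−p)^3 = 0.40522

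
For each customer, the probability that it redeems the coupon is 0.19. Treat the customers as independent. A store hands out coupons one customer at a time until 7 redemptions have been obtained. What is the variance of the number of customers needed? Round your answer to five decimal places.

Y = total customers until the seventh success; negative binomial with r=7, p=0.19.
Var(Y) = r(1−p)/p² = 7·0.81 / 0.19² = 157.0637119

157.06371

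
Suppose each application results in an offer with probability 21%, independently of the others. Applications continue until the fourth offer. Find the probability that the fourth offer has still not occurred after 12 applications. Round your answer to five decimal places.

Needing more than 12 applications ⇔ fewer than 4 successes in the first 12. With X ~ Binomial(12, 0.21), P(Y > 12) = P(X ≤ 3).
  k=0: C(12,0)·0.21^0·0.79^12 = 0.0590915
  k=1: C(12,1)·0.21^1·0.79^11 = 0.1884944
  k=2: C(12,2)·0.21^2·0.79^10 = 0.2755836
  k=3: C(12,3)·0.21^3·0.79^9 = 0.2441880
P(X ≤ 3) = 0.7673576

0.76736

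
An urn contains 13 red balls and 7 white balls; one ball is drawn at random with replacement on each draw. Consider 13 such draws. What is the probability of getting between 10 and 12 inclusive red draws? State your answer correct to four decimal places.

X ~ Binomial(13, 0.65); P(10 ≤ X ≤ 12) = Σ C(13,k) p^k (1−p)^(13−k) over k:
  k=10: C(13,10)·0.65^10·0.35^3 = 0.165084
  k=11: C(13,11)·0.65^11·0.35^2 = 0.083614
  k=12: C(13,12)·0.65^12·0.35^1 = 0.025880
Total = 0.274578

0.2746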